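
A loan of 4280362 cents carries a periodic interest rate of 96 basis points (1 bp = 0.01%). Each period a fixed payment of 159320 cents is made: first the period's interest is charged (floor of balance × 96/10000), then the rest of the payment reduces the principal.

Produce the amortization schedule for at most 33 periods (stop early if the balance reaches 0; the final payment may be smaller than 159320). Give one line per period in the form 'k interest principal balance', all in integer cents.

1. interest=⌊4280362·96/10000⌋=41091; principal=159320-41091=118229; balance=4280362-118229=4162133
2. interest=⌊4162133·96/10000⌋=39956; principal=159320-39956=119364; balance=4162133-119364=4042769
3. interest=⌊4042769·96/10000⌋=38810; principal=159320-38810=120510; balance=4042769-120510=3922259
4. interest=⌊3922259·96/10000⌋=37653; principal=159320-37653=121667; balance=3922259-121667=3800592
5. interest=⌊3800592·96/10000⌋=36485; principal=159320-36485=122835; balance=3800592-122835=3677757
6. interest=⌊3677757·96/10000⌋=35306; principal=159320-35306=124014; balance=3677757-124014=3553743
7. interest=⌊3553743·96/10000⌋=34115; principal=159320-34115=125205; balance=3553743-125205=3428538
8. interest=⌊3428538·96/10000⌋=32913; principal=159320-32913=126407; balance=3428538-126407=3302131
9. interest=⌊3302131·96/10000⌋=31700; principal=159320-31700=127620; balance=3302131-127620=3174511
10. interest=⌊3174511·96/10000⌋=30475; principal=159320-30475=128845; balance=3174511-128845=3045666
11. interest=⌊3045666·96/10000⌋=29238; principal=159320-29238=130082; balance=3045666-130082=2915584
12. interest=⌊2915584·96/10000⌋=27989; principal=159320-27989=131331; balance=2915584-131331=2784253
13. interest=⌊2784253·96/10000⌋=26728; principal=159320-26728=132592; balance=2784253-132592=2651661
14. interest=⌊2651661·96/10000⌋=25455; principal=159320-25455=133865; balance=2651661-133865=2517796
15. interest=⌊2517796·96/10000⌋=24170; principal=159320-24170=135150; balance=2517796-135150=2382646
16. interest=⌊2382646·96/10000⌋=22873; principal=159320-22873=136447; balance=2382646-136447=2246199
17. interest=⌊2246199·96/10000⌋=21563; principal=159320-21563=137757; balance=2246199-137757=2108442
18. interest=⌊2108442·96/10000⌋=20241; principal=159320-20241=139079; balance=2108442-139079=1969363
19. interest=⌊1969363·96/10000⌋=18905; principal=159320-18905=140415; balance=1969363-140415=1828948
20. interest=⌊1828948·96/10000⌋=17557; principal=159320-17557=141763; balance=1828948-141763=1687185
21. interest=⌊1687185·96/10000⌋=16196; principal=159320-16196=143124; balance=1687185-143124=1544061
22. interest=⌊1544061·96/10000⌋=14822; principal=159320-14822=144498; balance=1544061-144498=1399563
23. interest=⌊1399563·96/10000⌋=13435; principal=159320-13435=145885; balance=1399563-145885=1253678
24. interest=⌊1253678·96/10000⌋=12035; principal=159320-12035=147285; balance=1253678-147285=1106393
25. interest=⌊1106393·96/10000⌋=10621; principal=159320-10621=148699; balance=1106393-148699=957694
26. interest=⌊957694·96/10000⌋=9193; principal=159320-9193=150127; balance=957694-150127=807567
27. interest=⌊807567·96/10000⌋=7752; principal=159320-7752=151568; balance=807567-151568=655999
28. interest=⌊655999·96/10000⌋=6297; principal=159320-6297=153023; balance=655999-153023=502976
29. interest=⌊502976·96/10000⌋=4828; principal=159320-4828=154492; balance=502976-154492=348484
30. interest=⌊348484·96/10000⌋=3345; principal=159320-3345=155975; balance=348484-155975=192509
31. interest=⌊192509·96/10000⌋=1848; principal=159320-1848=157472; balance=192509-157472=35037
32. interest=⌊35037·96/10000⌋=336; principal=min(159320-336,35037)=35037; balance=35037-35037=0

1 41091 118229 4162133
2 39956 119364 4042769
3 38810 120510 3922259
4 37653 121667 3800592
5 36485 122835 3677757
6 35306 124014 3553743
7 34115 125205 3428538
8 32913 126407 3302131
9 31700 127620 3174511
10 30475 128845 3045666
11 29238 130082 2915584
12 27989 131331 2784253
13 26728 132592 2651661
14 25455 133865 2517796
15 24170 135150 2382646
16 22873 136447 2246199
17 21563 137757 2108442
18 20241 139079 1969363
19 18905 140415 1828948
20 17557 141763 1687185
21 16196 143124 1544061
22 14822 144498 1399563
23 13435 145885 1253678
24 12035 147285 1106393
25 10621 148699 957694
26 9193 150127 807567
27 7752 151568 655999
28 6297 153023 502976
29 4828 154492 348484
30 3345 155975 192509
31 1848 157472 35037
32 336 35037 0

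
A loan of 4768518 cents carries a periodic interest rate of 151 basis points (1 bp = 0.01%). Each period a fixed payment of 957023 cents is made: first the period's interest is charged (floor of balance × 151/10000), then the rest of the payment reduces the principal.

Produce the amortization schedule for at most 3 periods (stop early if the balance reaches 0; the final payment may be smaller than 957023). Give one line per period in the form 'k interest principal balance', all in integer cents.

1. interest=⌊4768518·151/10000⌋=72004; principal=957023-72004=885019; balance=4768518-885019=3883499
2. interest=⌊3883499·151/10000⌋=58640; principal=957023-58640=898383; balance=3883499-898383=2985116
3. interest=⌊2985116·151/10000⌋=45075; principal=957023-45075=911948; balance=2985116-911948=2073168

1 72004 885019 3883499
2 58640 898383 2985116
3 45075 911948 2073168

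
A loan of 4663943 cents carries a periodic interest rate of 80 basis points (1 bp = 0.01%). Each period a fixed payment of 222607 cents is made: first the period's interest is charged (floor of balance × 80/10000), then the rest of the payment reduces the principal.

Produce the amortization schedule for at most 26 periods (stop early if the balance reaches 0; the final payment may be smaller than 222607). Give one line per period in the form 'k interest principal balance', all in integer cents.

1 37311 185296 4478647
2 35829 186778 4291869
3 34334 188273 4103596
4 32828 189779 3913817
5 31310 191297 3722520
6 29780 192827 3529693
7 28237 194370 3335323
8 26682 195925 3139398
9 25115 197492 2941906
10 23535 199072 2742834
11 21942 200665 2542169
12 20337 202270 2339899
13 18719 203888 2136011
14 17088 205519 1930492
15 15443 207164 1723328
16 13786 208821 1514507
17 12116 210491 1304016
18 10432 212175 1091841
19 8734 213873 877968
20 7023 215584 662384
21 5299 217308 445076
22 3560 219047 226029
23 1808 220799 5230
24 41 5230 0

1. interest=⌊4663943·80/10000⌋=37311; principal=222607-37311=185296; balance=4663943-185296=4478647
2. interest=⌊4478647·80/10000⌋=35829; principal=222607-35829=186778; balance=4478647-186778=4291869
3. interest=⌊4291869·80/10000⌋=34334; principal=222607-34334=188273; balance=4291869-188273=4103596
4. interest=⌊4103596·80/10000⌋=32828; principal=222607-32828=189779; balance=4103596-189779=3913817
5. interest=⌊3913817·80/10000⌋=31310; principal=222607-31310=191297; balance=3913817-191297=3722520
6. interest=⌊3722520·80/10000⌋=29780; principal=222607-29780=192827; balance=3722520-192827=3529693
7. interest=⌊3529693·80/10000⌋=28237; principal=222607-28237=194370; balance=3529693-194370=3335323
8. interest=⌊3335323·80/10000⌋=26682; principal=222607-26682=195925; balance=3335323-195925=3139398
9. interest=⌊3139398·80/10000⌋=25115; principal=222607-25115=197492; balance=3139398-197492=2941906
10. interest=⌊2941906·80/10000⌋=23535; principal=222607-23535=199072; balance=2941906-199072=2742834
11. interest=⌊2742834·80/10000⌋=21942; principal=222607-21942=200665; balance=2742834-200665=2542169
12. interest=⌊2542169·80/10000⌋=20337; principal=222607-20337=202270; balance=2542169-202270=2339899
13. interest=⌊2339899·80/10000⌋=18719; principal=222607-18719=203888; balance=2339899-203888=2136011
14. interest=⌊2136011·80/10000⌋=17088; principal=222607-17088=205519; balance=2136011-205519=1930492
15. interest=⌊1930492·80/10000⌋=15443; principal=222607-15443=207164; balance=1930492-207164=1723328
16. interest=⌊1723328·80/10000⌋=13786; principal=222607-13786=208821; balance=1723328-208821=1514507
17. interest=⌊1514507·80/10000⌋=12116; principal=222607-12116=210491; balance=1514507-210491=1304016
18. interest=⌊1304016·80/10000⌋=10432; principal=222607-10432=212175; balance=1304016-212175=1091841
19. interest=⌊1091841·80/10000⌋=8734; principal=222607-8734=213873; balance=1091841-213873=877968
20. interest=⌊877968·80/10000⌋=7023; principal=222607-7023=215584; balance=877968-215584=662384
21. interest=⌊662384·80/10000⌋=5299; principal=222607-5299=217308; balance=662384-217308=445076
22. interest=⌊445076·80/10000⌋=3560; principal=222607-3560=219047; balance=445076-219047=226029
23. interest=⌊226029·80/10000⌋=1808; principal=222607-1808=220799; balance=226029-220799=5230
24. interest=⌊5230·80/10000⌋=41; principal=min(222607-41,5230)=5230; balance=5230-5230=0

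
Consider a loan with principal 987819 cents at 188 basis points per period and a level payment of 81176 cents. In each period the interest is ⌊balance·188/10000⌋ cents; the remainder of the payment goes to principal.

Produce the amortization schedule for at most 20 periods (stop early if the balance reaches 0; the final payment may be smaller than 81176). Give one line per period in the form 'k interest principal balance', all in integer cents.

1. interest=⌊987819·188/10000⌋=18570; principal=81176-18570=62606; balance=987819-62606=925213
2. interest=⌊925213·188/10000⌋=17394; principal=81176-17394=63782; balance=925213-63782=861431
3. interest=⌊861431·188/10000⌋=16194; principal=81176-16194=64982; balance=861431-64982=796449
4. interest=⌊796449·188/10000⌋=14973; principal=81176-14973=66203; balance=796449-66203=730246
5. interest=⌊730246·188/10000⌋=13728; principal=81176-13728=67448; balance=730246-67448=662798
6. interest=⌊662798·188/10000⌋=12460; principal=81176-12460=68716; balance=662798-68716=594082
7. interest=⌊594082·188/10000⌋=11168; principal=81176-11168=70008; balance=594082-70008=524074
8. interest=⌊524074·188/10000⌋=9852; principal=81176-9852=71324; balance=524074-71324=452750
9. interest=⌊452750·188/10000⌋=8511; principal=81176-8511=72665; balance=452750-72665=380085
10. interest=⌊380085·188/10000⌋=7145; principal=81176-7145=74031; balance=380085-74031=306054
11. interest=⌊306054·188/10000⌋=5753; principal=81176-5753=75423; balance=306054-75423=230631
12. interest=⌊230631·188/10000⌋=4335; principal=81176-4335=76841; balance=230631-76841=153790
13. interest=⌊153790·188/10000⌋=2891; principal=81176-2891=78285; balance=153790-78285=75505
14. interest=⌊75505·188/10000⌋=1419; principal=min(81176-1419,75505)=75505; balance=75505-75505=0

1 18570 62606 925213
2 17394 63782 861431
3 16194 64982 796449
4 14973 66203 730246
5 13728 67448 662798
6 12460 68716 594082
7 11168 70008 524074
8 9852 71324 452750
9 8511 72665 380085
10 7145 74031 306054
11 5753 75423 230631
12 4335 76841 153790
13 2891 78285 75505
14 1419 75505 0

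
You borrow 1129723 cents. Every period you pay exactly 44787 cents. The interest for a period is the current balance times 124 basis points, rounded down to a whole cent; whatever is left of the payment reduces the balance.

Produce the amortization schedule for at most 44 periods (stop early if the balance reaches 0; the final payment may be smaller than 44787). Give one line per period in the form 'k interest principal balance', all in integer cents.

1. interest=⌊1129723·124/10000⌋=14008; principal=44787-14008=30779; balance=1129723-30779=1098944
2. interest=⌊1098944·124/10000⌋=13626; principal=44787-13626=31161; balance=1098944-31161=1067783
3. interest=⌊1067783·124/10000⌋=13240; principal=44787-13240=31547; balance=1067783-31547=1036236
4. interest=⌊1036236·124/10000⌋=12849; principal=44787-12849=31938; balance=1036236-31938=1004298
5. interest=⌊1004298·124/10000⌋=12453; principal=44787-12453=32334; balance=1004298-32334=971964
6. interest=⌊971964·124/10000⌋=12052; principal=44787-12052=32735; balance=971964-32735=939229
7. interest=⌊939229·124/10000⌋=11646; principal=44787-11646=33141; balance=939229-33141=906088
8. interest=⌊906088·124/10000⌋=11235; principal=44787-11235=33552; balance=906088-33552=872536
9. interest=⌊872536·124/10000⌋=10819; principal=44787-10819=33968; balance=872536-33968=838568
10. interest=⌊838568·124/10000⌋=10398; principal=44787-10398=34389; balance=838568-34389=804179
11. interest=⌊804179·124/10000⌋=9971; principal=44787-9971=34816; balance=804179-34816=769363
12. interest=⌊769363·124/10000⌋=9540; principal=44787-9540=35247; balance=769363-35247=734116
13. interest=⌊734116·124/10000⌋=9103; principal=44787-9103=35684; balance=734116-35684=698432
14. interest=⌊698432·124/10000⌋=8660; principal=44787-8660=36127; balance=698432-36127=662305
15. interest=⌊662305·124/10000⌋=8212; principal=44787-8212=36575; balance=662305-36575=625730
16. interest=⌊625730·124/10000⌋=7759; principal=44787-7759=37028; balance=625730-37028=588702
17. interest=⌊588702·124/10000⌋=7299; principal=44787-7299=37488; balance=588702-37488=551214
18. interest=⌊551214·124/10000⌋=6835; principal=44787-6835=37952; balance=551214-37952=513262
19. interest=⌊513262·124/10000⌋=6364; principal=44787-6364=38423; balance=513262-38423=474839
20. interest=⌊474839·124/10000⌋=5888; principal=44787-5888=38899; balance=474839-38899=435940
21. interest=⌊435940·124/10000⌋=5405; principal=44787-5405=39382; balance=435940-39382=396558
22. interest=⌊396558·124/10000⌋=4917; principal=44787-4917=39870; balance=396558-39870=356688
23. interest=⌊356688·124/10000⌋=4422; principal=44787-4422=40365; balance=356688-40365=316323
24. interest=⌊316323·124/10000⌋=3922; principal=44787-3922=40865; balance=316323-40865=275458
25. interest=⌊275458·124/10000⌋=3415; principal=44787-3415=41372; balance=275458-41372=234086
26. interest=⌊234086·124/10000⌋=2902; principal=44787-2902=41885; balance=234086-41885=192201
27. interest=⌊192201·124/10000⌋=2383; principal=44787-2383=42404; balance=192201-42404=149797
28. interest=⌊149797·124/10000⌋=1857; principal=44787-1857=42930; balance=149797-42930=106867
29. interest=⌊106867·124/10000⌋=1325; principal=44787-1325=43462; balance=106867-43462=63405
30. interest=⌊63405·124/10000⌋=786; principal=44787-786=44001; balance=63405-44001=19404
31. interest=⌊19404·124/10000⌋=240; principal=min(44787-240,19404)=19404; balance=19404-19404=0

1 14008 30779 1098944
2 13626 31161 1067783
3 13240 31547 1036236
4 12849 31938 1004298
5 12453 32334 971964
6 12052 32735 939229
7 11646 33141 906088
8 11235 33552 872536
9 10819 33968 838568
10 10398 34389 804179
11 9971 34816 769363
12 9540 35247 734116
13 9103 35684 698432
14 8660 36127 662305
15 8212 36575 625730
16 7759 37028 588702
17 7299 37488 551214
18 6835 37952 513262
19 6364 38423 474839
20 5888 38899 435940
21 5405 39382 396558
22 4917 39870 356688
23 4422 40365 316323
24 3922 40865 275458
25 3415 41372 234086
26 2902 41885 192201
27 2383 42404 149797
28 1857 42930 106867
29 1325 43462 63405
30 786 44001 19404
31 240 19404 0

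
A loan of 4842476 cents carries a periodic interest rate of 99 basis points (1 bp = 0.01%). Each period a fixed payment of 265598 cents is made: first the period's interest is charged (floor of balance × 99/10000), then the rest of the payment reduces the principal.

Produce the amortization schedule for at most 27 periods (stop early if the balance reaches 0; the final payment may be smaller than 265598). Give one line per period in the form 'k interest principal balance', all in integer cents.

1. interest=⌊4842476·99/10000⌋=47940; principal=265598-47940=217658; balance=4842476-217658=4624818
2. interest=⌊4624818·99/10000⌋=45785; principal=265598-45785=219813; balance=4624818-219813=4405005
3. interest=⌊4405005·99/10000⌋=43609; principal=265598-43609=221989; balance=4405005-221989=4183016
4. interest=⌊4183016·99/10000⌋=41411; principal=265598-41411=224187; balance=4183016-224187=3958829
5. interest=⌊3958829·99/10000⌋=39192; principal=265598-39192=226406; balance=3958829-226406=3732423
6. interest=⌊3732423·99/10000⌋=36950; principal=265598-36950=228648; balance=3732423-228648=3503775
7. interest=⌊3503775·99/10000⌋=34687; principal=265598-34687=230911; balance=3503775-230911=3272864
8. interest=⌊3272864·99/10000⌋=32401; principal=265598-32401=233197; balance=3272864-233197=3039667
9. interest=⌊3039667·99/10000⌋=30092; principal=265598-30092=235506; balance=3039667-235506=2804161
10. interest=⌊2804161·99/10000⌋=27761; principal=265598-27761=237837; balance=2804161-237837=2566324
11. interest=⌊2566324·99/10000⌋=25406; principal=265598-25406=240192; balance=2566324-240192=2326132
12. interest=⌊2326132·99/10000⌋=23028; principal=265598-23028=242570; balance=2326132-242570=2083562
13. interest=⌊2083562·99/10000⌋=20627; principal=265598-20627=244971; balance=2083562-244971=1838591
14. interest=⌊1838591·99/10000⌋=18202; principal=265598-18202=247396; balance=1838591-247396=1591195
15. interest=⌊1591195·99/10000⌋=15752; principal=265598-15752=249846; balance=1591195-249846=1341349
16. interest=⌊1341349·99/10000⌋=13279; principal=265598-13279=252319; balance=1341349-252319=1089030
17. interest=⌊1089030·99/10000⌋=10781; principal=265598-10781=254817; balance=1089030-254817=834213
18. interest=⌊834213·99/10000⌋=8258; principal=265598-8258=257340; balance=834213-257340=576873
19. interest=⌊576873·99/10000⌋=5711; principal=265598-5711=259887; balance=576873-259887=316986
20. interest=⌊316986·99/10000⌋=3138; principal=265598-3138=262460; balance=316986-262460=54526
21. interest=⌊54526·99/10000⌋=539; principal=min(265598-539,54526)=54526; balance=54526-54526=0

1 47940 217658 4624818
2 45785 219813 4405005
3 43609 221989 4183016
4 41411 224187 3958829
5 39192 226406 3732423
6 36950 228648 3503775
7 34687 230911 3272864
8 32401 233197 3039667
9 30092 235506 2804161
10 27761 237837 2566324
11 25406 240192 2326132
12 23028 242570 2083562
13 20627 244971 1838591
14 18202 247396 1591195
15 15752 249846 1341349
16 13279 252319 1089030
17 10781 254817 834213
18 8258 257340 576873
19 5711 259887 316986
20 3138 262460 54526
21 539 54526 0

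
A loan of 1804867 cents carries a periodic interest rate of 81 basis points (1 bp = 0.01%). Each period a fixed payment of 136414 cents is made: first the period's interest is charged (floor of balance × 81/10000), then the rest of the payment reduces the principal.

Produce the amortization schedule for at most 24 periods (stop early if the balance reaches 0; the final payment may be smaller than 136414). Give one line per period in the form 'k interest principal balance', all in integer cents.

1. interest=⌊1804867·81/10000⌋=14619; principal=136414-14619=121795; balance=1804867-121795=1683072
2. interest=⌊1683072·81/10000⌋=13632; principal=136414-13632=122782; balance=1683072-122782=1560290
3. interest=⌊1560290·81/10000⌋=12638; principal=136414-12638=123776; balance=1560290-123776=1436514
4. interest=⌊1436514·81/10000⌋=11635; principal=136414-11635=124779; balance=1436514-124779=1311735
5. interest=⌊1311735·81/10000⌋=10625; principal=136414-10625=125789; balance=1311735-125789=1185946
6. interest=⌊1185946·81/10000⌋=9606; principal=136414-9606=126808; balance=1185946-126808=1059138
7. interest=⌊1059138·81/10000⌋=8579; principal=136414-8579=127835; balance=1059138-127835=931303
8. interest=⌊931303·81/10000⌋=7543; principal=136414-7543=128871; balance=931303-128871=802432
9. interest=⌊802432·81/10000⌋=6499; principal=136414-6499=129915; balance=802432-129915=672517
10. interest=⌊672517·81/10000⌋=5447; principal=136414-5447=130967; balance=672517-130967=541550
11. interest=⌊541550·81/10000⌋=4386; principal=136414-4386=132028; balance=541550-132028=409522
12. interest=⌊409522·81/10000⌋=3317; principal=136414-3317=133097; balance=409522-133097=276425
13. interest=⌊276425·81/10000⌋=2239; principal=136414-2239=134175; balance=276425-134175=142250
14. interest=⌊142250·81/10000⌋=1152; principal=136414-1152=135262; balance=142250-135262=6988
15. interest=⌊6988·81/10000⌋=56; principal=min(136414-56,6988)=6988; balance=6988-6988=0

1 14619 121795 1683072
2 13632 122782 1560290
3 12638 123776 1436514
4 11635 124779 1311735
5 10625 125789 1185946
6 9606 126808 1059138
7 8579 127835 931303
8 7543 128871 802432
9 6499 129915 672517
10 5447 130967 541550
11 4386 132028 409522
12 3317 133097 276425
13 2239 134175 142250
14 1152 135262 6988
15 56 6988 0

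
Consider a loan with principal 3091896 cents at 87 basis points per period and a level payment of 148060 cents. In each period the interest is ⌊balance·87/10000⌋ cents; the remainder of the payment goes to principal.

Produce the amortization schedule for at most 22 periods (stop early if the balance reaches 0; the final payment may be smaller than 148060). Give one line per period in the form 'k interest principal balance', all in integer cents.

1. interest=⌊3091896·87/10000⌋=26899; principal=148060-26899=121161; balance=3091896-121161=2970735
2. interest=⌊2970735·87/10000⌋=25845; principal=148060-25845=122215; balance=2970735-122215=2848520
3. interest=⌊2848520·87/10000⌋=24782; principal=148060-24782=123278; balance=2848520-123278=2725242
4. interest=⌊2725242·87/10000⌋=23709; principal=148060-23709=124351; balance=2725242-124351=2600891
5. interest=⌊2600891·87/10000⌋=22627; principal=148060-22627=125433; balance=2600891-125433=2475458
6. interest=⌊2475458·87/10000⌋=21536; principal=148060-21536=126524; balance=2475458-126524=2348934
7. interest=⌊2348934·87/10000⌋=20435; principal=148060-20435=127625; balance=2348934-127625=2221309
8. interest=⌊2221309·87/10000⌋=19325; principal=148060-19325=128735; balance=2221309-128735=2092574
9. interest=⌊2092574·87/10000⌋=18205; principal=148060-18205=129855; balance=2092574-129855=1962719
10. interest=⌊1962719·87/10000⌋=17075; principal=148060-17075=130985; balance=1962719-130985=1831734
11. interest=⌊1831734·87/10000⌋=15936; principal=148060-15936=132124; balance=1831734-132124=1699610
12. interest=⌊1699610·87/10000⌋=14786; principal=148060-14786=133274; balance=1699610-133274=1566336
13. interest=⌊1566336·87/10000⌋=13627; principal=148060-13627=134433; balance=1566336-134433=1431903
14. interest=⌊1431903·87/10000⌋=12457; principal=148060-12457=135603; balance=1431903-135603=1296300
15. interest=⌊1296300·87/10000⌋=11277; principal=148060-11277=136783; balance=1296300-136783=1159517
16. interest=⌊1159517·87/10000⌋=10087; principal=148060-10087=137973; balance=1159517-137973=1021544
17. interest=⌊1021544·87/10000⌋=8887; principal=148060-8887=139173; balance=1021544-139173=882371
18. interest=⌊882371·87/10000⌋=7676; principal=148060-7676=140384; balance=882371-140384=741987
19. interest=⌊741987·87/10000⌋=6455; principal=148060-6455=141605; balance=741987-141605=600382
20. interest=⌊600382·87/10000⌋=5223; principal=148060-5223=142837; balance=600382-142837=457545
21. interest=⌊457545·87/10000⌋=3980; principal=148060-3980=144080; balance=457545-144080=313465
22. interest=⌊313465·87/10000⌋=2727; principal=148060-2727=145333; balance=313465-145333=168132

1 26899 121161 2970735
2 25845 122215 2848520
3 24782 123278 2725242
4 23709 124351 2600891
5 22627 125433 2475458
6 21536 126524 2348934
7 20435 127625 2221309
8 19325 128735 2092574
9 18205 129855 1962719
10 17075 130985 1831734
11 15936 132124 1699610
12 14786 133274 1566336
13 13627 134433 1431903
14 12457 135603 1296300
15 11277 136783 1159517
16 10087 137973 1021544
17 8887 139173 882371
18 7676 140384 741987
19 6455 141605 600382
20 5223 142837 457545
21 3980 144080 313465
22 2727 145333 168132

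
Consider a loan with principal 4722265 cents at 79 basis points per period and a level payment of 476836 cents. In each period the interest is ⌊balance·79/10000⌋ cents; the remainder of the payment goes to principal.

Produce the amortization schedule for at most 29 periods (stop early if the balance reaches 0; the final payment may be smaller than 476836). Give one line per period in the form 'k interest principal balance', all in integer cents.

1 37305 439531 4282734
2 33833 443003 3839731
3 30333 446503 3393228
4 26806 450030 2943198
5 23251 453585 2489613
6 19667 457169 2032444
7 16056 460780 1571664
8 12416 464420 1107244
9 8747 468089 639155
10 5049 471787 167368
11 1322 167368 0

1. interest=⌊4722265·79/10000⌋=37305; principal=476836-37305=439531; balance=4722265-439531=4282734
2. interest=⌊4282734·79/10000⌋=33833; principal=476836-33833=443003; balance=4282734-443003=3839731
3. interest=⌊3839731·79/10000⌋=30333; principal=476836-30333=446503; balance=3839731-446503=3393228
4. interest=⌊3393228·79/10000⌋=26806; principal=476836-26806=450030; balance=3393228-450030=2943198
5. interest=⌊2943198·79/10000⌋=23251; principal=476836-23251=453585; balance=2943198-453585=2489613
6. interest=⌊2489613·79/10000⌋=19667; principal=476836-19667=457169; balance=2489613-457169=2032444
7. interest=⌊2032444·79/10000⌋=16056; principal=476836-16056=460780; balance=2032444-460780=1571664
8. interest=⌊1571664·79/10000⌋=12416; principal=476836-12416=464420; balance=1571664-464420=1107244
9. interest=⌊1107244·79/10000⌋=8747; principal=476836-8747=468089; balance=1107244-468089=639155
10. interest=⌊639155·79/10000⌋=5049; principal=476836-5049=471787; balance=639155-471787=167368
11. interest=⌊167368·79/10000⌋=1322; principal=min(476836-1322,167368)=167368; balance=167368-167368=0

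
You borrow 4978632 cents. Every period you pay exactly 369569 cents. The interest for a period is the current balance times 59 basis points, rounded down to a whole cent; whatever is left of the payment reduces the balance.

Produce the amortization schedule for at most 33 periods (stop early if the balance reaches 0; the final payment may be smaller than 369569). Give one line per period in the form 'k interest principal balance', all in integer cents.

1 29373 340196 4638436
2 27366 342203 4296233
3 25347 344222 3952011
4 23316 346253 3605758
5 21273 348296 3257462
6 19219 350350 2907112
7 17151 352418 2554694
8 15072 354497 2200197
9 12981 356588 1843609
10 10877 358692 1484917
11 8761 360808 1124109
12 6632 362937 761172
13 4490 365079 396093
14 2336 367233 28860
15 170 28860 0

1. interest=⌊4978632·59/10000⌋=29373; principal=369569-29373=340196; balance=4978632-340196=4638436
2. interest=⌊4638436·59/10000⌋=27366; principal=369569-27366=342203; balance=4638436-342203=4296233
3. interest=⌊4296233·59/10000⌋=25347; principal=369569-25347=344222; balance=4296233-344222=3952011
4. interest=⌊3952011·59/10000⌋=23316; principal=369569-23316=346253; balance=3952011-346253=3605758
5. interest=⌊3605758·59/10000⌋=21273; principal=369569-21273=348296; balance=3605758-348296=3257462
6. interest=⌊3257462·59/10000⌋=19219; principal=369569-19219=350350; balance=3257462-350350=2907112
7. interest=⌊2907112·59/10000⌋=17151; principal=369569-17151=352418; balance=2907112-352418=2554694
8. interest=⌊2554694·59/10000⌋=15072; principal=369569-15072=354497; balance=2554694-354497=2200197
9. interest=⌊2200197·59/10000⌋=12981; principal=369569-12981=356588; balance=2200197-356588=1843609
10. interest=⌊1843609·59/10000⌋=10877; principal=369569-10877=358692; balance=1843609-358692=1484917
11. interest=⌊1484917·59/10000⌋=8761; principal=369569-8761=360808; balance=1484917-360808=1124109
12. interest=⌊1124109·59/10000⌋=6632; principal=369569-6632=362937; balance=1124109-362937=761172
13. interest=⌊761172·59/10000⌋=4490; principal=369569-4490=365079; balance=761172-365079=396093
14. interest=⌊396093·59/10000⌋=2336; principal=369569-2336=367233; balance=396093-367233=28860
15. interest=⌊28860·59/10000⌋=170; principal=min(369569-170,28860)=28860; balance=28860-28860=0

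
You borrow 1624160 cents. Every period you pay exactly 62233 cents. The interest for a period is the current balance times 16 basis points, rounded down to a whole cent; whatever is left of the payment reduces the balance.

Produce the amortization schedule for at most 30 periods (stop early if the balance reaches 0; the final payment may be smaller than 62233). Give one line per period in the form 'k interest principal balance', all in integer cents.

1 2598 59635 1564525
2 2503 59730 1504795
3 2407 59826 1444969
4 2311 59922 1385047
5 2216 60017 1325030
6 2120 60113 1264917
7 2023 60210 1204707
8 1927 60306 1144401
9 1831 60402 1083999
10 1734 60499 1023500
11 1637 60596 962904
12 1540 60693 902211
13 1443 60790 841421
14 1346 60887 780534
15 1248 60985 719549
16 1151 61082 658467
17 1053 61180 597287
18 955 61278 536009
19 857 61376 474633
20 759 61474 413159
21 661 61572 351587
22 562 61671 289916
23 463 61770 228146
24 365 61868 166278
25 266 61967 104311
26 166 62067 42244
27 67 42244 0

1. interest=⌊1624160·16/10000⌋=2598; principal=62233-2598=59635; balance=1624160-59635=1564525
2. interest=⌊1564525·16/10000⌋=2503; principal=62233-2503=59730; balance=1564525-59730=1504795
3. interest=⌊1504795·16/10000⌋=2407; principal=62233-2407=59826; balance=1504795-59826=1444969
4. interest=⌊1444969·16/10000⌋=2311; principal=62233-2311=59922; balance=1444969-59922=1385047
5. interest=⌊1385047·16/10000⌋=2216; principal=62233-2216=60017; balance=1385047-60017=1325030
6. interest=⌊1325030·16/10000⌋=2120; principal=62233-2120=60113; balance=1325030-60113=1264917
7. interest=⌊1264917·16/10000⌋=2023; principal=62233-2023=60210; balance=1264917-60210=1204707
8. interest=⌊1204707·16/10000⌋=1927; principal=62233-1927=60306; balance=1204707-60306=1144401
9. interest=⌊1144401·16/10000⌋=1831; principal=62233-1831=60402; balance=1144401-60402=1083999
10. interest=⌊1083999·16/10000⌋=1734; principal=62233-1734=60499; balance=1083999-60499=1023500
11. interest=⌊1023500·16/10000⌋=1637; principal=62233-1637=60596; balance=1023500-60596=962904
12. interest=⌊962904·16/10000⌋=1540; principal=62233-1540=60693; balance=962904-60693=902211
13. interest=⌊902211·16/10000⌋=1443; principal=62233-1443=60790; balance=902211-60790=841421
14. interest=⌊841421·16/10000⌋=1346; principal=62233-1346=60887; balance=841421-60887=780534
15. interest=⌊780534·16/10000⌋=1248; principal=62233-1248=60985; balance=780534-60985=719549
16. interest=⌊719549·16/10000⌋=1151; principal=62233-1151=61082; balance=719549-61082=658467
17. interest=⌊658467·16/10000⌋=1053; principal=62233-1053=61180; balance=658467-61180=597287
18. interest=⌊597287·16/10000⌋=955; principal=62233-955=61278; balance=597287-61278=536009
19. interest=⌊536009·16/10000⌋=857; principal=62233-857=61376; balance=536009-61376=474633
20. interest=⌊474633·16/10000⌋=759; principal=62233-759=61474; balance=474633-61474=413159
21. interest=⌊413159·16/10000⌋=661; principal=62233-661=61572; balance=413159-61572=351587
22. interest=⌊351587·16/10000⌋=562; principal=62233-562=61671; balance=351587-61671=289916
23. interest=⌊289916·16/10000⌋=463; principal=62233-463=61770; balance=289916-61770=228146
24. interest=⌊228146·16/10000⌋=365; principal=62233-365=61868; balance=228146-61868=166278
25. interest=⌊166278·16/10000⌋=266; principal=62233-266=61967; balance=166278-61967=104311
26. interest=⌊104311·16/10000⌋=166; principal=62233-166=62067; balance=104311-62067=42244
27. interest=⌊42244·16/10000⌋=67; principal=min(62233-67,42244)=42244; balance=42244-42244=0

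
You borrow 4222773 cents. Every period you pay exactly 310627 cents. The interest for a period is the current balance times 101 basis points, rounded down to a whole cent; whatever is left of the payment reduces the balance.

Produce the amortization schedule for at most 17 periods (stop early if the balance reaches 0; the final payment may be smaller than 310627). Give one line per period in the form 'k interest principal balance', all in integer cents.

1. interest=⌊4222773·101/10000⌋=42650; principal=310627-42650=267977; balance=4222773-267977=3954796
2. interest=⌊3954796·101/10000⌋=39943; principal=310627-39943=270684; balance=3954796-270684=3684112
3. interest=⌊3684112·101/10000⌋=37209; principal=310627-37209=273418; balance=3684112-273418=3410694
4. interest=⌊3410694·101/10000⌋=34448; principal=310627-34448=276179; balance=3410694-276179=3134515
5. interest=⌊3134515·101/10000⌋=31658; principal=310627-31658=278969; balance=3134515-278969=2855546
6. interest=⌊2855546·101/10000⌋=28841; principal=310627-28841=281786; balance=2855546-281786=2573760
7. interest=⌊2573760·101/10000⌋=25994; principal=310627-25994=284633; balance=2573760-284633=2289127
8. interest=⌊2289127·101/10000⌋=23120; principal=310627-23120=287507; balance=2289127-287507=2001620
9. interest=⌊2001620·101/10000⌋=20216; principal=310627-20216=290411; balance=2001620-290411=1711209
10. interest=⌊1711209·101/10000⌋=17283; principal=310627-17283=293344; balance=1711209-293344=1417865
11. interest=⌊1417865·101/10000⌋=14320; principal=310627-14320=296307; balance=1417865-296307=1121558
12. interest=⌊1121558·101/10000⌋=11327; principal=310627-11327=299300; balance=1121558-299300=822258
13. interest=⌊822258·101/10000⌋=8304; principal=310627-8304=302323; balance=822258-302323=519935
14. interest=⌊519935·101/10000⌋=5251; principal=310627-5251=305376; balance=519935-305376=214559
15. interest=⌊214559·101/10000⌋=2167; principal=min(310627-2167,214559)=214559; balance=214559-214559=0

1 42650 267977 3954796
2 39943 270684 3684112
3 37209 273418 3410694
4 34448 276179 3134515
5 31658 278969 2855546
6 28841 281786 2573760
7 25994 284633 2289127
8 23120 287507 2001620
9 20216 290411 1711209
10 17283 293344 1417865
11 14320 296307 1121558
12 11327 299300 822258
13 8304 302323 519935
14 5251 305376 214559
15 2167 214559 0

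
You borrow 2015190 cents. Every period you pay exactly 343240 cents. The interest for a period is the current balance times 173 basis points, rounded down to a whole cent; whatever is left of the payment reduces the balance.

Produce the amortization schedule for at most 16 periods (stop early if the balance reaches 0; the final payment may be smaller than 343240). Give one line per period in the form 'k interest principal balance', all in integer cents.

1 34862 308378 1706812
2 29527 313713 1393099
3 24100 319140 1073959
4 18579 324661 749298
5 12962 330278 419020
6 7249 335991 83029
7 1436 83029 0

1. interest=⌊2015190·173/10000⌋=34862; principal=343240-34862=308378; balance=2015190-308378=1706812
2. interest=⌊1706812·173/10000⌋=29527; principal=343240-29527=313713; balance=1706812-313713=1393099
3. interest=⌊1393099·173/10000⌋=24100; principal=343240-24100=319140; balance=1393099-319140=1073959
4. interest=⌊1073959·173/10000⌋=18579; principal=343240-18579=324661; balance=1073959-324661=749298
5. interest=⌊749298·173/10000⌋=12962; principal=343240-12962=330278; balance=749298-330278=419020
6. interest=⌊419020·173/10000⌋=7249; principal=343240-7249=335991; balance=419020-335991=83029
7. interest=⌊83029·173/10000⌋=1436; principal=min(343240-1436,83029)=83029; balance=83029-83029=0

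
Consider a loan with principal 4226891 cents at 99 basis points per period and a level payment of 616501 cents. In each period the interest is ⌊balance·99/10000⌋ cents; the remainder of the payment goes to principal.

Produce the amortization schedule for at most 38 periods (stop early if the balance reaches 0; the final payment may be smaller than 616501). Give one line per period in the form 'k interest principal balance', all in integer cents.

1. interest=⌊4226891·99/10000⌋=41846; principal=616501-41846=574655; balance=4226891-574655=3652236
2. interest=⌊3652236·99/10000⌋=36157; principal=616501-36157=580344; balance=3652236-580344=3071892
3. interest=⌊3071892·99/10000⌋=30411; principal=616501-30411=586090; balance=3071892-586090=2485802
4. interest=⌊2485802·99/10000⌋=24609; principal=616501-24609=591892; balance=2485802-591892=1893910
5. interest=⌊1893910·99/10000⌋=18749; principal=616501-18749=597752; balance=1893910-597752=1296158
6. interest=⌊1296158·99/10000⌋=12831; principal=616501-12831=603670; balance=1296158-603670=692488
7. interest=⌊692488·99/10000⌋=6855; principal=616501-6855=609646; balance=692488-609646=82842
8. interest=⌊82842·99/10000⌋=820; principal=min(616501-820,82842)=82842; balance=82842-82842=0

1 41846 574655 3652236
2 36157 580344 3071892
3 30411 586090 2485802
4 24609 591892 1893910
5 18749 597752 1296158
6 12831 603670 692488
7 6855 609646 82842
8 820 82842 0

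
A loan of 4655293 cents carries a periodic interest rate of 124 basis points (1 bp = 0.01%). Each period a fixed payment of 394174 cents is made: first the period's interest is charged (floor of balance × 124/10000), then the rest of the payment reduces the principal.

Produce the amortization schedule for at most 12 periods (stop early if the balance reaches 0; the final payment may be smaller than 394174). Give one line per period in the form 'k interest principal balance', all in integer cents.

1. interest=⌊4655293·124/10000⌋=57725; principal=394174-57725=336449; balance=4655293-336449=4318844
2. interest=⌊4318844·124/10000⌋=53553; principal=394174-53553=340621; balance=4318844-340621=3978223
3. interest=⌊3978223·124/10000⌋=49329; principal=394174-49329=344845; balance=3978223-344845=3633378
4. interest=⌊3633378·124/10000⌋=45053; principal=394174-45053=349121; balance=3633378-349121=3284257
5. interest=⌊3284257·124/10000⌋=40724; principal=394174-40724=353450; balance=3284257-353450=2930807
6. interest=⌊2930807·124/10000⌋=36342; principal=394174-36342=357832; balance=2930807-357832=2572975
7. interest=⌊2572975·124/10000⌋=31904; principal=394174-31904=362270; balance=2572975-362270=2210705
8. interest=⌊2210705·124/10000⌋=27412; principal=394174-27412=366762; balance=2210705-366762=1843943
9. interest=⌊1843943·124/10000⌋=22864; principal=394174-22864=371310; balance=1843943-371310=1472633
10. interest=⌊1472633·124/10000⌋=18260; principal=394174-18260=375914; balance=1472633-375914=1096719
11. interest=⌊1096719·124/10000⌋=13599; principal=394174-13599=380575; balance=1096719-380575=716144
12. interest=⌊716144·124/10000⌋=8880; principal=394174-8880=385294; balance=716144-385294=330850

1 57725 336449 4318844
2 53553 340621 3978223
3 49329 344845 3633378
4 45053 349121 3284257
5 40724 353450 2930807
6 36342 357832 2572975
7 31904 362270 2210705
8 27412 366762 1843943
9 22864 371310 1472633
10 18260 375914 1096719
11 13599 380575 716144
12 8880 385294 330850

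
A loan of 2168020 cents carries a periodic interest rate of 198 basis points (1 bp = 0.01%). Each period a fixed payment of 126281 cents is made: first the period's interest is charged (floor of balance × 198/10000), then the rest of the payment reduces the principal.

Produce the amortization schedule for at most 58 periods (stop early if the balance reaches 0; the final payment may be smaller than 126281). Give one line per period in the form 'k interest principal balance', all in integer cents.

1. interest=⌊2168020·198/10000⌋=42926; principal=126281-42926=83355; balance=2168020-83355=2084665
2. interest=⌊2084665·198/10000⌋=41276; principal=126281-41276=85005; balance=2084665-85005=1999660
3. interest=⌊1999660·198/10000⌋=39593; principal=126281-39593=86688; balance=1999660-86688=1912972
4. interest=⌊1912972·198/10000⌋=37876; principal=126281-37876=88405; balance=1912972-88405=1824567
5. interest=⌊1824567·198/10000⌋=36126; principal=126281-36126=90155; balance=1824567-90155=1734412
6. interest=⌊1734412·198/10000⌋=34341; principal=126281-34341=91940; balance=1734412-91940=1642472
7. interest=⌊1642472·198/10000⌋=32520; principal=126281-32520=93761; balance=1642472-93761=1548711
8. interest=⌊1548711·198/10000⌋=30664; principal=126281-30664=95617; balance=1548711-95617=1453094
9. interest=⌊1453094·198/10000⌋=28771; principal=126281-28771=97510; balance=1453094-97510=1355584
10. interest=⌊1355584·198/10000⌋=26840; principal=126281-26840=99441; balance=1355584-99441=1256143
11. interest=⌊1256143·198/10000⌋=24871; principal=126281-24871=101410; balance=1256143-101410=1154733
12. interest=⌊1154733·198/10000⌋=22863; principal=126281-22863=103418; balance=1154733-103418=1051315
13. interest=⌊1051315·198/10000⌋=20816; principal=126281-20816=105465; balance=1051315-105465=945850
14. interest=⌊945850·198/10000⌋=18727; principal=126281-18727=107554; balance=945850-107554=838296
15. interest=⌊838296·198/10000⌋=16598; principal=126281-16598=109683; balance=838296-109683=728613
16. interest=⌊728613·198/10000⌋=14426; principal=126281-14426=111855; balance=728613-111855=616758
17. interest=⌊616758·198/10000⌋=12211; principal=126281-12211=114070; balance=616758-114070=502688
18. interest=⌊502688·198/10000⌋=9953; principal=126281-9953=116328; balance=502688-116328=386360
19. interest=⌊386360·198/10000⌋=7649; principal=126281-7649=118632; balance=386360-118632=267728
20. interest=⌊267728·198/10000⌋=5301; principal=126281-5301=120980; balance=267728-120980=146748
21. interest=⌊146748·198/10000⌋=2905; principal=126281-2905=123376; balance=146748-123376=23372
22. interest=⌊23372·198/10000⌋=462; principal=min(126281-462,23372)=23372; balance=23372-23372=0

1 42926 83355 2084665
2 41276 85005 1999660
3 39593 86688 1912972
4 37876 88405 1824567
5 36126 90155 1734412
6 34341 91940 1642472
7 32520 93761 1548711
8 30664 95617 1453094
9 28771 97510 1355584
10 26840 99441 1256143
11 24871 101410 1154733
12 22863 103418 1051315
13 20816 105465 945850
14 18727 107554 838296
15 16598 109683 728613
16 14426 111855 616758
17 12211 114070 502688
18 9953 116328 386360
19 7649 118632 267728
20 5301 120980 146748
21 2905 123376 23372
22 462 23372 0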